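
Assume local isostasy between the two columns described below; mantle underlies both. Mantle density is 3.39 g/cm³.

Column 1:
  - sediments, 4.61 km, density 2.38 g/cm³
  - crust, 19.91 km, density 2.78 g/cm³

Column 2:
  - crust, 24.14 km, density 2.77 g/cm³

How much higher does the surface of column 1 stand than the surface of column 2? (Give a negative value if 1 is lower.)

For any compensation level in the mantle, the mantle terms cancel and isostasy reduces to e = (Σt_1 − Σt_2) − (Σ(ρt)_1 − Σ(ρt)_2) / ρ_m.
Σt_1 = 24.52 km; Σt_2 = 24.14 km; Σ(ρt)_1 = 66.3216; Σ(ρt)_2 = 66.8678 (in km·g/cm³).
e = (24.52 − 24.14) − (66.3216 − 66.8678) / 3.39 = 0.541 km.

0.541 km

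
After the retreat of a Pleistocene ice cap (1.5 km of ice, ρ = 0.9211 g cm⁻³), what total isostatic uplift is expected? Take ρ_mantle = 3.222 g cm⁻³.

Removing the load lets mantle flow back in; uplift u satisfies ρ_ice t = ρ_m u.
u = t ρ_ice/ρ_m = 1.5 km × 0.9211/3.222 = 0.429 km.

0.429 km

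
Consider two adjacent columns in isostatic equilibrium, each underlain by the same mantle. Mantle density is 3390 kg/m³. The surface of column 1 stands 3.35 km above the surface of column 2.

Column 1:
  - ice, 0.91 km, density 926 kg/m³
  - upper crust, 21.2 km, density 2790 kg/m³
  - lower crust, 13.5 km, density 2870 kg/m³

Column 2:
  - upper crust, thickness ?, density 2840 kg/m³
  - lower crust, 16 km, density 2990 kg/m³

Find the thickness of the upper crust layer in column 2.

Take the compensation level at the base of the deeper column (depth z_c below the surface of column 1) and equate Σ ρ_i t_i down to z_c; mantle fills any gap and the z_c terms cancel.
Column 1: 0.91×926 + 21.2×2790 + 13.5×2870 + (z_c − 35.61)×3390
Column 2: 3.35×0 + x×2840 + 16×2990 + (z_c − 3.35 − 16 − x)×3390
The z_c×3390 term appears on both sides and cancels. Collect the known terms of each column as K = Σ(ρt)_known − 3390 × (depth of known layers): K_1 = 98735.66 − 3390×35.61 = −21982.24; K_2 = 47840 − 3390×(3.35 + 16) = −17756.5.
Balance: K_1 = K_2 − x×(3390 − 2840), so x = (K_2 − K_1)/(3390 − 2840) = 4225.74/550 = 7.68 km.

7.68 km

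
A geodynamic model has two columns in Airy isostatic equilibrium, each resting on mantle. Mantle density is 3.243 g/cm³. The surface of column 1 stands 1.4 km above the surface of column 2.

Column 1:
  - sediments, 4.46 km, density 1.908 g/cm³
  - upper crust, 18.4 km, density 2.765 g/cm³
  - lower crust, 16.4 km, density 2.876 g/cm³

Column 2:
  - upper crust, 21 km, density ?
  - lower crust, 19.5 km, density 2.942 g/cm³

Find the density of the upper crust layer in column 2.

Take the compensation level at the base of the deeper column (depth z_c below the surface of column 1) and equate Σ ρ_i t_i down to z_c; mantle fills any gap and the z_c terms cancel.
Column 1: 4.46×1.908 + 18.4×2.765 + 16.4×2.876 + (z_c − 39.26)×3.243
Column 2: 1.4×0 + 21×ρ + 19.5×2.942 + (z_c − 1.4 − 40.5)×3.243
The z_c×3.243 term appears on both sides and cancels. Collect the known terms of each column as K = Σ(ρt)_known − 3.243 × (depth of known layers): K_1 = 106.55208 − 3.243×39.26 = −20.7681; K_2 = 57.369 − 3.243×(1.4 + 40.5) = −78.5127.
Balance: K_1 = K_2 + 21×ρ, so ρ = (K_1 − K_2)/21 = 57.7446/21 = 2.75 g/cm³.

2.75 g/cm³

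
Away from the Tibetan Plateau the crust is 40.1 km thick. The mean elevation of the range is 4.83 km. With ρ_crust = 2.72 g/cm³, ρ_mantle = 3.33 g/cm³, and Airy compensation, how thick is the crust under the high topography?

66.5 km

Root depth r = h ρ_c / (ρ_m − ρ_c) = 4.83 km × 2.72 / 0.61 = 21.54 km.
Total thickness = T + h + r = 40.1 km + 4.83 km + 21.54 km = 66.5 km.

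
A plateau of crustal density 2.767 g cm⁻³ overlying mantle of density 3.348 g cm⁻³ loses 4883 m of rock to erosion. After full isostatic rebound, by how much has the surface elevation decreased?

847 m

Rebound u = e ρ_c/ρ_m = 4883 m × 2.767/3.348 = 4036 m.
Net surface drop = e − u = 4883 m − 4036 m = e (ρ_m − ρ_c)/ρ_m = 847 m.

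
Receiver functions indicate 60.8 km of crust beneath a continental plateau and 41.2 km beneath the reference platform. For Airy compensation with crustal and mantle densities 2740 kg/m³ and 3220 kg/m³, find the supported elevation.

2.92 km

Excess crust Δ = 60.8 km − 41.2 km = 19.6 km, split between elevation h and root r with h + r = Δ.
Airy balance ρ_c h = (ρ_m − ρ_c) r gives r = h ρ_c/(ρ_m − ρ_c), so h (1 + ρ_c/(ρ_m − ρ_c)) = Δ, i.e. h = Δ (ρ_m − ρ_c)/ρ_m.
h = 19.6 km × 480/3220 = 2.92 km.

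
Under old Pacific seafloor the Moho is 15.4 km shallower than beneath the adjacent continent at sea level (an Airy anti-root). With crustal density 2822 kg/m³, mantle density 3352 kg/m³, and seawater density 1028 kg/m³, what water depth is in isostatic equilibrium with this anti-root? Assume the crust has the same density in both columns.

4.55 km

Replacing a thickness d of crust by seawater at the top must be balanced by replacing crust with mantle at the base: d (ρ_c − ρ_w) = a (ρ_m − ρ_c).
d = a (ρ_m − ρ_c)/(ρ_c − ρ_w) = 15.4 km × 530/1794 = 4.55 km.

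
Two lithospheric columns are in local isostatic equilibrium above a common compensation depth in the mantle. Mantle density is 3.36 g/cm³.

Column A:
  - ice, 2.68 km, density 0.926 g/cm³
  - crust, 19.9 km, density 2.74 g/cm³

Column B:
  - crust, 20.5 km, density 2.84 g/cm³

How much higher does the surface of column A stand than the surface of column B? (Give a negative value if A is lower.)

2.44 km

For any compensation level in the mantle, the mantle terms cancel and isostasy reduces to e = (Σt_A − Σt_B) − (Σ(ρt)_A − Σ(ρt)_B) / ρ_m.
Σt_A = 22.58 km; Σt_B = 20.5 km; Σ(ρt)_A = 57.00768; Σ(ρt)_B = 58.22 (in km·g/cm³).
e = (22.58 − 20.5) − (57.00768 − 58.22) / 3.36 = 2.44 km.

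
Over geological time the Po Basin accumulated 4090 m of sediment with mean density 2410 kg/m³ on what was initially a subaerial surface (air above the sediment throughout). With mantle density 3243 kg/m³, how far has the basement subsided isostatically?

3040 m

Subaerial load: s = t ρ_sed / ρ_m = 4090 m × 2410/3243 = 3040 m.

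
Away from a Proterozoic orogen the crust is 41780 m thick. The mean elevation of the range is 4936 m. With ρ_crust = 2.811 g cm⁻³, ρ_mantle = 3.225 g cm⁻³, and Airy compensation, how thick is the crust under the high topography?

80200 m

Root depth r = h ρ_c / (ρ_m − ρ_c) = 4936 m × 2.811 / 0.414 = 33510 m.
Total thickness = T + h + r = 41780 m + 4936 m + 33510 m = 80200 m.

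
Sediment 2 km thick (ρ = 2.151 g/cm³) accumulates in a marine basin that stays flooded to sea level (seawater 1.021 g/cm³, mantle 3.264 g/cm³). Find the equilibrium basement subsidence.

Submarine loading: the sediment displaces seawater, and the subsidence is in turn flooded, so s (ρ_m − ρ_w) = t (ρ_sed − ρ_w).
s = 2 km × (2.151 − 1.021) / (3.264 − 1.021) = 1.01 km.

1.01 km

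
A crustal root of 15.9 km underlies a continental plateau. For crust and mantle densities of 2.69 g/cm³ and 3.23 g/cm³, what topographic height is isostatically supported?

Equating mass per unit area of the two columns: ρ_c h = (ρ_m − ρ_c) r.
h = r (ρ_m − ρ_c) / ρ_c = 15.9 km × (3.23 − 2.69) / 2.69 = 3.19 km.

3.19 km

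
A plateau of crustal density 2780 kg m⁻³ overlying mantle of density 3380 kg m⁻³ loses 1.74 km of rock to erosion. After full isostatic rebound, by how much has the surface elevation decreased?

Rebound u = e ρ_c/ρ_m = 1.74 km × 2780/3380 = 1.431 km.
Net surface drop = e − u = 1.74 km − 1.431 km = e (ρ_m − ρ_c)/ρ_m = 0.309 km.

0.309 km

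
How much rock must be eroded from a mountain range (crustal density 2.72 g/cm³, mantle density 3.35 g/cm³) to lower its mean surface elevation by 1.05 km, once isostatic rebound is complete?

5.58 km

Net drop Δ = e − u = e − e ρ_c/ρ_m = e (ρ_m − ρ_c)/ρ_m.
e = Δ ρ_m/(ρ_m − ρ_c) = 1.05 km × 3.35/0.63 = 5.58 km.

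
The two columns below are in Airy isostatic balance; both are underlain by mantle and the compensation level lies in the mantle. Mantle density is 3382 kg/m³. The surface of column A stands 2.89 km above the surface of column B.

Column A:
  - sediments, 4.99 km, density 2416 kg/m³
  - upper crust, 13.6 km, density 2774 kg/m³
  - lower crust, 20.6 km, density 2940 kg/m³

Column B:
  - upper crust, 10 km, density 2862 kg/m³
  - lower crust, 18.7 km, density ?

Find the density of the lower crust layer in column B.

3000 kg/m³

Take the compensation level at the base of the deeper column (depth z_c below the surface of column A) and equate Σ ρ_i t_i down to z_c; mantle fills any gap and the z_c terms cancel.
Column A: 4.99×2416 + 13.6×2774 + 20.6×2940 + (z_c − 39.19)×3382
Column B: 2.89×0 + 10×2862 + 18.7×ρ + (z_c − 2.89 − 28.7)×3382
The z_c×3382 term appears on both sides and cancels. Collect the known terms of each column as K = Σ(ρt)_known − 3382 × (depth of known layers): K_A = 110346.24 − 3382×39.19 = −22194.34; K_B = 28620 − 3382×(2.89 + 28.7) = −78217.38.
Balance: K_A = K_B + 18.7×ρ, so ρ = (K_A − K_B)/18.7 = 56023/18.7 = 3000 kg/m³.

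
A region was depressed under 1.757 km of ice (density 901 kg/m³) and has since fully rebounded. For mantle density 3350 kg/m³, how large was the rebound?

Removing the load lets mantle flow back in; uplift u satisfies ρ_ice t = ρ_m u.
u = t ρ_ice/ρ_m = 1.757 km × 901/3350 = 0.473 km.

0.473 km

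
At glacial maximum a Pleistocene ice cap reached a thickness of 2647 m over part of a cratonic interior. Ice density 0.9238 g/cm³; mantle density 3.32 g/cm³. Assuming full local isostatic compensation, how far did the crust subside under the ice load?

737 m

For local isostatic compensation: the ice load ρ_ice t is balanced by mantle displaced below, ρ_m s.
s = t ρ_ice / ρ_m = 2647 m × 0.9238/3.32 = 737 m.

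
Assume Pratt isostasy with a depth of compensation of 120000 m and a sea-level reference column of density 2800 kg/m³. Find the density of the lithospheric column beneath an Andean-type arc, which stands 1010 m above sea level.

Pratt balance: ρ_ref D = ρ (D + h).
ρ = ρ_ref D/(D + h) = 2800 × 120000 m/(120000 m + 1010 m) = 2780 kg/m³.

2780 kg/m³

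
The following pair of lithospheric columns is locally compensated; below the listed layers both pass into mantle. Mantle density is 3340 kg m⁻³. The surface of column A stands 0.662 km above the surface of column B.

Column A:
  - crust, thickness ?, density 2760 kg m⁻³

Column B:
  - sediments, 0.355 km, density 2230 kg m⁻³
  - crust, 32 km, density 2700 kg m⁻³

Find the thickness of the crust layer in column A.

Take the compensation level at the base of the deeper column (depth z_c below the surface of column A) and equate Σ ρ_i t_i down to z_c; mantle fills any gap and the z_c terms cancel.
Column A: x×2760 + (z_c − 0 − x)×3340
Column B: 0.662×0 + 0.355×2230 + 32×2700 + (z_c − 0.662 − 32.355)×3340
The z_c×3340 term appears on both sides and cancels. Collect the known terms of each column as K = Σ(ρt)_known − 3340 × (depth of known layers): K_A = 0 − 3340×0 = 0; K_B = 87191.65 − 3340×(0.662 + 32.355) = −23085.13.
Balance: K_A − x×(3340 − 2760) = K_B, so x = (K_A − K_B)/(3340 − 2760) = 23085.1/580 = 39.8 km.

39.8 km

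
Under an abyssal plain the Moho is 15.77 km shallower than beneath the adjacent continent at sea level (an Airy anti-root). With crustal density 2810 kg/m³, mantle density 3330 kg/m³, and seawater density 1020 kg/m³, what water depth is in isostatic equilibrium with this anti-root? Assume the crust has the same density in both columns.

Replacing a thickness d of crust by seawater at the top must be balanced by replacing crust with mantle at the base: d (ρ_c − ρ_w) = a (ρ_m − ρ_c).
d = a (ρ_m − ρ_c)/(ρ_c − ρ_w) = 15.77 km × 520/1790 = 4.58 km.

4.58 km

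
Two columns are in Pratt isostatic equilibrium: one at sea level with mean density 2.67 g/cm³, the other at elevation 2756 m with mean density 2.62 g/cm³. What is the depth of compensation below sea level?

ρ_ref D = ρ (D + h) → D (ρ_ref − ρ) = ρ h.
D = ρ h/(ρ_ref − ρ) = 2.62 × 2756 m/(2.67 − 2.62) = 144000 m.

144000 m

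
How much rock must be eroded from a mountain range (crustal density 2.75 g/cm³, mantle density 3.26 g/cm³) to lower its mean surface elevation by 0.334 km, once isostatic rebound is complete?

2.13 km

Net drop Δ = e − u = e − e ρ_c/ρ_m = e (ρ_m − ρ_c)/ρ_m.
e = Δ ρ_m/(ρ_m − ρ_c) = 0.334 km × 3.26/0.51 = 2.13 km.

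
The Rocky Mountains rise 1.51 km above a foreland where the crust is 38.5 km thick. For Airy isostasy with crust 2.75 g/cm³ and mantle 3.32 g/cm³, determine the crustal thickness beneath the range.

Root depth r = h ρ_c / (ρ_m − ρ_c) = 1.51 km × 2.75 / 0.57 = 7.285 km.
Total thickness = T + h + r = 38.5 km + 1.51 km + 7.285 km = 47.3 km.

47.3 km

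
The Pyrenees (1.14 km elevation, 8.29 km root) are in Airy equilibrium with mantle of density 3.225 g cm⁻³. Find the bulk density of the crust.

2.84 g cm⁻³

ρ_c h = (ρ_m − ρ_c) r → ρ_c (h + r) = ρ_m r → ρ_c = ρ_m r / (h + r).
ρ_c = 3.225 × 8.29 km / (1.14 km + 8.29 km) = 2.84 g cm⁻³.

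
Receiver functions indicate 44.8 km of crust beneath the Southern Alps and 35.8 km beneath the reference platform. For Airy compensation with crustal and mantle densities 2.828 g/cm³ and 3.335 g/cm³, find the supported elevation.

1.37 km

Excess crust Δ = 44.8 km − 35.8 km = 9 km, split between elevation h and root r with h + r = Δ.
Airy balance ρ_c h = (ρ_m − ρ_c) r gives r = h ρ_c/(ρ_m − ρ_c), so h (1 + ρ_c/(ρ_m − ρ_c)) = Δ, i.e. h = Δ (ρ_m − ρ_c)/ρ_m.
h = 9 km × 0.507/3.335 = 1.37 km.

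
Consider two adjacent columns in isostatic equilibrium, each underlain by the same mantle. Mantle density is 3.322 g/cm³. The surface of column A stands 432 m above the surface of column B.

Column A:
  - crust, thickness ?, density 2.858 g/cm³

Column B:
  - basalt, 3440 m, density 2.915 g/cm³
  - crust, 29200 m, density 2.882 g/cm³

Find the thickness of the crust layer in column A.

33800 m

Take the compensation level at the base of the deeper column (depth z_c below the surface of column A) and equate Σ ρ_i t_i down to z_c; mantle fills any gap and the z_c terms cancel.
Column A: x×2.858 + (z_c − 0 − x)×3.322
Column B: 432×0 + 3440×2.915 + 29200×2.882 + (z_c − 432 − 32640)×3.322
The z_c×3.322 term appears on both sides and cancels. Collect the known terms of each column as K = Σ(ρt)_known − 3.322 × (depth of known layers): K_A = 0 − 3.322×0 = 0; K_B = 94182 − 3.322×(432 + 32640) = −15683.184.
Balance: K_A − x×(3.322 − 2.858) = K_B, so x = (K_A − K_B)/(3.322 − 2.858) = 15683.2/0.464 = 33800 m.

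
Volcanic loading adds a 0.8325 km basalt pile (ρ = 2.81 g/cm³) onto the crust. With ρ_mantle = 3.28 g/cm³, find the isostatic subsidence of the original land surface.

0.713 km

Subaerial loading: s = t ρ_load / ρ_m.
s = 0.8325 km × 2.81/3.28 = 0.713 km.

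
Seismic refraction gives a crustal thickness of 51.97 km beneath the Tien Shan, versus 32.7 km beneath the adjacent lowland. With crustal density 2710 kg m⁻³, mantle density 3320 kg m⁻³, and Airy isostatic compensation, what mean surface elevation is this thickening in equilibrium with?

3.54 km

Excess crust Δ = 51.97 km − 32.7 km = 19.27 km, split between elevation h and root r with h + r = Δ.
Airy balance ρ_c h = (ρ_m − ρ_c) r gives r = h ρ_c/(ρ_m − ρ_c), so h (1 + ρ_c/(ρ_m − ρ_c)) = Δ, i.e. h = Δ (ρ_m − ρ_c)/ρ_m.
h = 19.27 km × 610/3320 = 3.54 km.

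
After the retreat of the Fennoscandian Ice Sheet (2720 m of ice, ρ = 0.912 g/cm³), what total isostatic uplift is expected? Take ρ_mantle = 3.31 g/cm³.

749 m

Removing the load lets mantle flow back in; uplift u satisfies ρ_ice t = ρ_m u.
u = t ρ_ice/ρ_m = 2720 m × 0.912/3.31 = 749 m.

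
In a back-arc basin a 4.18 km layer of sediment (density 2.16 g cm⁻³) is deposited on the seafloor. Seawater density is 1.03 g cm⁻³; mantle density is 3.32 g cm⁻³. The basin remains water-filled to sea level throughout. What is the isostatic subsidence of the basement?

2.06 km

Submarine loading: the sediment displaces seawater, and the subsidence is in turn flooded, so s (ρ_m − ρ_w) = t (ρ_sed − ρ_w).
s = 4.18 km × (2.16 − 1.03) / (3.32 − 1.03) = 2.06 km.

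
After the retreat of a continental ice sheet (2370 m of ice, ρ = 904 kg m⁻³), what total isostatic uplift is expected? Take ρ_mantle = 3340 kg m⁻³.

641 m

Removing the load lets mantle flow back in; uplift u satisfies ρ_ice t = ρ_m u.
u = t ρ_ice/ρ_m = 2370 m × 904/3340 = 641 m.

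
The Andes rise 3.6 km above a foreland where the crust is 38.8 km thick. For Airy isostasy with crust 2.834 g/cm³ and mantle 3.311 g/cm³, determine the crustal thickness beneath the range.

Root depth r = h ρ_c / (ρ_m − ρ_c) = 3.6 km × 2.834 / 0.477 = 21.39 km.
Total thickness = T + h + r = 38.8 km + 3.6 km + 21.39 km = 63.8 km.

63.8 km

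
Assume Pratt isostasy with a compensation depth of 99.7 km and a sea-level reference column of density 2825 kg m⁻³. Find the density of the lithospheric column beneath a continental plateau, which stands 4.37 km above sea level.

2710 kg m⁻³

Pratt balance: ρ_ref D = ρ (D + h).
ρ = ρ_ref D/(D + h) = 2825 × 99.7 km/(99.7 km + 4.37 km) = 2710 kg m⁻³.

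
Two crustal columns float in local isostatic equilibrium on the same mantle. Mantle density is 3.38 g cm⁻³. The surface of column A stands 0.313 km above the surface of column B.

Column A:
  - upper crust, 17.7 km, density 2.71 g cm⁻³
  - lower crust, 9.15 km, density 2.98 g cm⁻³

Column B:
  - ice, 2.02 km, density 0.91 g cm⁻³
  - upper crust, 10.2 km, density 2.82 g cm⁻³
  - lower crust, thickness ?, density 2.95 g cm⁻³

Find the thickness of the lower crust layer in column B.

8.74 km

Take the compensation level at the base of the deeper column (depth z_c below the surface of column A) and equate Σ ρ_i t_i down to z_c; mantle fills any gap and the z_c terms cancel.
Column A: 17.7×2.71 + 9.15×2.98 + (z_c − 26.85)×3.38
Column B: 0.313×0 + 2.02×0.91 + 10.2×2.82 + x×2.95 + (z_c − 0.313 − 12.22 − x)×3.38
The z_c×3.38 term appears on both sides and cancels. Collect the known terms of each column as K = Σ(ρt)_known − 3.38 × (depth of known layers): K_A = 75.234 − 3.38×26.85 = −15.519; K_B = 30.6022 − 3.38×(0.313 + 12.22) = −11.75934.
Balance: K_A = K_B − x×(3.38 − 2.95), so x = (K_B − K_A)/(3.38 − 2.95) = 3.75966/0.43 = 8.74 km.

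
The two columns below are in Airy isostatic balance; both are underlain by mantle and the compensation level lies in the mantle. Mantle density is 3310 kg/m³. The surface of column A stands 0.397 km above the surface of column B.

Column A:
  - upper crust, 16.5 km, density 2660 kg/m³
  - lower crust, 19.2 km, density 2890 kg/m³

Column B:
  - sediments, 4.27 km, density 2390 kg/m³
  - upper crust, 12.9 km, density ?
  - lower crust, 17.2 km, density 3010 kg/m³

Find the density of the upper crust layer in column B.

2660 kg/m³

Take the compensation level at the base of the deeper column (depth z_c below the surface of column A) and equate Σ ρ_i t_i down to z_c; mantle fills any gap and the z_c terms cancel.
Column A: 16.5×2660 + 19.2×2890 + (z_c − 35.7)×3310
Column B: 0.397×0 + 4.27×2390 + 12.9×ρ + 17.2×3010 + (z_c − 0.397 − 34.37)×3310
The z_c×3310 term appears on both sides and cancels. Collect the known terms of each column as K = Σ(ρt)_known − 3310 × (depth of known layers): K_A = 99378 − 3310×35.7 = −18789; K_B = 61977.3 − 3310×(0.397 + 34.37) = −53101.47.
Balance: K_A = K_B + 12.9×ρ, so ρ = (K_A − K_B)/12.9 = 34312.5/12.9 = 2660 kg/m³.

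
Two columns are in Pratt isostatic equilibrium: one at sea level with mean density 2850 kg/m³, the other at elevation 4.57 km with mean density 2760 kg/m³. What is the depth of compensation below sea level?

ρ_ref D = ρ (D + h) → D (ρ_ref − ρ) = ρ h.
D = ρ h/(ρ_ref − ρ) = 2760 × 4.57 km/(2850 − 2760) = 140 km.

140 km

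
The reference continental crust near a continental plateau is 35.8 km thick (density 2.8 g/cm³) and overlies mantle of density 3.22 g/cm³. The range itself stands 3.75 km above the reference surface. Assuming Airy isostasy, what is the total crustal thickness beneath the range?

Root depth r = h ρ_c / (ρ_m − ρ_c) = 3.75 km × 2.8 / 0.42 = 25 km.
Total thickness = T + h + r = 35.8 km + 3.75 km + 25 km = 64.5 km.

64.5 km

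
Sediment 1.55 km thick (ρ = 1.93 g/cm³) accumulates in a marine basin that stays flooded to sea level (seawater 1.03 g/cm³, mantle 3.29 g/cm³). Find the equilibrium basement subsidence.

0.617 km

Submarine loading: the sediment displaces seawater, and the subsidence is in turn flooded, so s (ρ_m − ρ_w) = t (ρ_sed − ρ_w).
s = 1.55 km × (1.93 − 1.03) / (3.29 − 1.03) = 0.617 km.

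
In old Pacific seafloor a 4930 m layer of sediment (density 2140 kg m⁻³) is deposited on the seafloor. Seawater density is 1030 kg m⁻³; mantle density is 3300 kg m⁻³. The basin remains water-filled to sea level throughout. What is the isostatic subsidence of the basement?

Submarine loading: the sediment displaces seawater, and the subsidence is in turn flooded, so s (ρ_m − ρ_w) = t (ρ_sed − ρ_w).
s = 4930 m × (2140 − 1030) / (3300 − 1030) = 2410 m.

2410 m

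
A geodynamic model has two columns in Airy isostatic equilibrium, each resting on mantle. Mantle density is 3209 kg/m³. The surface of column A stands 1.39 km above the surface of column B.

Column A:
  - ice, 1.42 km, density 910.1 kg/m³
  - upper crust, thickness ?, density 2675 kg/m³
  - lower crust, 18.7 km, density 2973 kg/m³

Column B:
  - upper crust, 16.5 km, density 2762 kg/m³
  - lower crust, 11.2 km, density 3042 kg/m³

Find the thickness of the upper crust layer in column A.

11.3 km

Take the compensation level at the base of the deeper column (depth z_c below the surface of column A) and equate Σ ρ_i t_i down to z_c; mantle fills any gap and the z_c terms cancel.
Column A: 1.42×910.1 + x×2675 + 18.7×2973 + (z_c − 20.12 − x)×3209
Column B: 1.39×0 + 16.5×2762 + 11.2×3042 + (z_c − 1.39 − 27.7)×3209
The z_c×3209 term appears on both sides and cancels. Collect the known terms of each column as K = Σ(ρt)_known − 3209 × (depth of known layers): K_A = 56887.442 − 3209×20.12 = −7677.638; K_B = 79643.4 − 3209×(1.39 + 27.7) = −13706.41.
Balance: K_A − x×(3209 − 2675) = K_B, so x = (K_A − K_B)/(3209 − 2675) = 6028.77/534 = 11.3 km.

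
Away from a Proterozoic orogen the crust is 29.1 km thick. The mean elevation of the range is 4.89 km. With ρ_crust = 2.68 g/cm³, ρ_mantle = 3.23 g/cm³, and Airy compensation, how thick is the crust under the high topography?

57.8 km

Root depth r = h ρ_c / (ρ_m − ρ_c) = 4.89 km × 2.68 / 0.55 = 23.83 km.
Total thickness = T + h + r = 29.1 km + 4.89 km + 23.83 km = 57.8 km.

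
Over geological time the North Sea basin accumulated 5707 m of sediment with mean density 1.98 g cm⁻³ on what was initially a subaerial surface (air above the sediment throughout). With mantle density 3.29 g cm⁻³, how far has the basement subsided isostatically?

3430 m

Subaerial load: s = t ρ_sed / ρ_m = 5707 m × 1.98/3.29 = 3430 m.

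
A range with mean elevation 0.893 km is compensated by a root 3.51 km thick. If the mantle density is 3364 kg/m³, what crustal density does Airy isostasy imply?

ρ_c h = (ρ_m − ρ_c) r → ρ_c (h + r) = ρ_m r → ρ_c = ρ_m r / (h + r).
ρ_c = 3364 × 3.51 km / (0.893 km + 3.51 km) = 2680 kg/m³.

2680 kg/m³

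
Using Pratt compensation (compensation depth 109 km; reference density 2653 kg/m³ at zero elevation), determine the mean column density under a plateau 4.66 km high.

Pratt balance: ρ_ref D = ρ (D + h).
ρ = ρ_ref D/(D + h) = 2653 × 109 km/(109 km + 4.66 km) = 2540 kg/m³.

2540 kg/m³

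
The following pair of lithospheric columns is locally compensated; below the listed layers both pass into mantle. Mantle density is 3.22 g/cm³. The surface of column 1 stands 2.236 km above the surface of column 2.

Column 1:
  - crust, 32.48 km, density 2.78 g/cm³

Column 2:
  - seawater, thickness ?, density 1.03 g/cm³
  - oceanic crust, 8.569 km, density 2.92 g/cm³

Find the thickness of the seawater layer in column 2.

Take the compensation level at the base of the deeper column (depth z_c below the surface of column 1) and equate Σ ρ_i t_i down to z_c; mantle fills any gap and the z_c terms cancel.
Column 1: 32.48×2.78 + (z_c − 32.48)×3.22
Column 2: 2.236×0 + x×1.03 + 8.569×2.92 + (z_c − 2.236 − 8.569 − x)×3.22
The z_c×3.22 term appears on both sides and cancels. Collect the known terms of each column as K = Σ(ρt)_known − 3.22 × (depth of known layers): K_1 = 90.2944 − 3.22×32.48 = −14.2912; K_2 = 25.02148 − 3.22×(2.236 + 8.569) = −9.77062.
Balance: K_1 = K_2 − x×(3.22 − 1.03), so x = (K_2 − K_1)/(3.22 − 1.03) = 4.52058/2.19 = 2.06 km.

2.06 km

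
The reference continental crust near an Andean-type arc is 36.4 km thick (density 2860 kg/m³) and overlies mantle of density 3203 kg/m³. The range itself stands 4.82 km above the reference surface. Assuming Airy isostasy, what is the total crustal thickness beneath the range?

81.4 km

Root depth r = h ρ_c / (ρ_m − ρ_c) = 4.82 km × 2860 / 343 = 40.19 km.
Total thickness = T + h + r = 36.4 km + 4.82 km + 40.19 km = 81.4 km.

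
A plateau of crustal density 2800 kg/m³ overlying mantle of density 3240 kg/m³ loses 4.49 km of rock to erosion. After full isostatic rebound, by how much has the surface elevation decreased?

Rebound u = e ρ_c/ρ_m = 4.49 km × 2800/3240 = 3.88 km.
Net surface drop = e − u = 4.49 km − 3.88 km = e (ρ_m − ρ_c)/ρ_m = 0.61 km.

0.61 km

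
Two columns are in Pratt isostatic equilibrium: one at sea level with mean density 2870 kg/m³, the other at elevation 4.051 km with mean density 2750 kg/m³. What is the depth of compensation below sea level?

92.8 km

ρ_ref D = ρ (D + h) → D (ρ_ref − ρ) = ρ h.
D = ρ h/(ρ_ref − ρ) = 2750 × 4.051 km/(2870 − 2750) = 92.8 km.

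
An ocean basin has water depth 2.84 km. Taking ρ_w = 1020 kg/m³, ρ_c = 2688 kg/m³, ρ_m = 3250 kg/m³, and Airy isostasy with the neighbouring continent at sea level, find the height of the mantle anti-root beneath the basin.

8.43 km

Equating mass per unit area of the two columns: replacing crust with seawater at the top is compensated by replacing crust with mantle at the base: d (ρ_c − ρ_w) = a (ρ_m − ρ_c).
a = d (ρ_c − ρ_w)/(ρ_m − ρ_c) = 2.84 km × 1668/562 = 8.43 km.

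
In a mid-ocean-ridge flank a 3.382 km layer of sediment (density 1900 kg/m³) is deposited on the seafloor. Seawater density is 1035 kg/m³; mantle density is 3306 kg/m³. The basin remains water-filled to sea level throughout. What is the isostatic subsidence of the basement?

Submarine loading: the sediment displaces seawater, and the subsidence is in turn flooded, so s (ρ_m − ρ_w) = t (ρ_sed − ρ_w).
s = 3.382 km × (1900 − 1035) / (3306 − 1035) = 1.29 km.

1.29 km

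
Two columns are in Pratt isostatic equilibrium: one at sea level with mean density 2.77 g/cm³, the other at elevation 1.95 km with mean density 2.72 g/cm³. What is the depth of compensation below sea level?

106 km

ρ_ref D = ρ (D + h) → D (ρ_ref − ρ) = ρ h.
D = ρ h/(ρ_ref − ρ) = 2.72 × 1.95 km/(2.77 − 2.72) = 106 km.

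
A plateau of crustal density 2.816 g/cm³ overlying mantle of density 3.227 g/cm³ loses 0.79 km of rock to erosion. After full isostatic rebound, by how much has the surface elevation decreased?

0.101 km

Rebound u = e ρ_c/ρ_m = 0.79 km × 2.816/3.227 = 0.6894 km.
Net surface drop = e − u = 0.79 km − 0.6894 km = e (ρ_m − ρ_c)/ρ_m = 0.101 km.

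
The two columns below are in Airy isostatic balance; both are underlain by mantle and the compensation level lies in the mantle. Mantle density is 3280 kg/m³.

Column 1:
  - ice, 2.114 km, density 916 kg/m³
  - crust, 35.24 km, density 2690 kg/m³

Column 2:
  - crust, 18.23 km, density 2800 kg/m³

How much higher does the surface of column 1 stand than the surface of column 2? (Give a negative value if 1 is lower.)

For any compensation level in the mantle, the mantle terms cancel and isostasy reduces to e = (Σt_1 − Σt_2) − (Σ(ρt)_1 − Σ(ρt)_2) / ρ_m.
Σt_1 = 37.354 km; Σt_2 = 18.23 km; Σ(ρt)_1 = 96732.024; Σ(ρt)_2 = 51044 (in km·kg/m³).
e = (37.354 − 18.23) − (96732.024 − 51044) / 3280 = 5.19 km.

5.19 km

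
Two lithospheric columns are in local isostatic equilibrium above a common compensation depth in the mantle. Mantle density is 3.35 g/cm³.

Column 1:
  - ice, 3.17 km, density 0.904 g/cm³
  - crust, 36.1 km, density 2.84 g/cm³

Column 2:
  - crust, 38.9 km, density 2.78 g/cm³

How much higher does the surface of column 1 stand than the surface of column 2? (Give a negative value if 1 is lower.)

For any compensation level in the mantle, the mantle terms cancel and isostasy reduces to e = (Σt_1 − Σt_2) − (Σ(ρt)_1 − Σ(ρt)_2) / ρ_m.
Σt_1 = 39.27 km; Σt_2 = 38.9 km; Σ(ρt)_1 = 105.38968; Σ(ρt)_2 = 108.142 (in km·g/cm³).
e = (39.27 − 38.9) − (105.38968 − 108.142) / 3.35 = 1.19 km.

1.19 km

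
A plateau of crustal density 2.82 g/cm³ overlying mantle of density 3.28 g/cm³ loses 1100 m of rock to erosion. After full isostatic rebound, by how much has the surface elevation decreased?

Rebound u = e ρ_c/ρ_m = 1100 m × 2.82/3.28 = 945.7 m.
Net surface drop = e − u = 1100 m − 945.7 m = e (ρ_m − ρ_c)/ρ_m = 154 m.

154 m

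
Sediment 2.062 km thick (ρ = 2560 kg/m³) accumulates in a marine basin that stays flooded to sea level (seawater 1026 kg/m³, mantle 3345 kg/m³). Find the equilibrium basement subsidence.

1.36 km

Submarine loading: the sediment displaces seawater, and the subsidence is in turn flooded, so s (ρ_m − ρ_w) = t (ρ_sed − ρ_w).
s = 2.062 km × (2560 − 1026) / (3345 − 1026) = 1.36 km.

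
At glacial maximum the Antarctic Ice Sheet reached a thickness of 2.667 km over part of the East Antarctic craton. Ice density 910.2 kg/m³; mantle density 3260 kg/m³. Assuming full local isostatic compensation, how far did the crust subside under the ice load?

0.745 km

By Archimedes' principle applied to the lithosphere: the ice load ρ_ice t is balanced by mantle displaced below, ρ_m s.
s = t ρ_ice / ρ_m = 2.667 km × 910.2/3260 = 0.745 km.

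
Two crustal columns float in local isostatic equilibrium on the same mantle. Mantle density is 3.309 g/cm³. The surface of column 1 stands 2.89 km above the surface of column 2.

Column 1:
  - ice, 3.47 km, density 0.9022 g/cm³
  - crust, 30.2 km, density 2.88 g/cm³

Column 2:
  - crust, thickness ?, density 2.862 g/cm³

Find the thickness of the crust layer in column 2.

26.3 km

Take the compensation level at the base of the deeper column (depth z_c below the surface of column 1) and equate Σ ρ_i t_i down to z_c; mantle fills any gap and the z_c terms cancel.
Column 1: 3.47×0.9022 + 30.2×2.88 + (z_c − 33.67)×3.309
Column 2: 2.89×0 + x×2.862 + (z_c − 2.89 − 0 − x)×3.309
The z_c×3.309 term appears on both sides and cancels. Collect the known terms of each column as K = Σ(ρt)_known − 3.309 × (depth of known layers): K_1 = 90.106634 − 3.309×33.67 = −21.307396; K_2 = 0 − 3.309×(2.89 + 0) = −9.56301.
Balance: K_1 = K_2 − x×(3.309 − 2.862), so x = (K_2 − K_1)/(3.309 − 2.862) = 11.7444/0.447 = 26.3 km.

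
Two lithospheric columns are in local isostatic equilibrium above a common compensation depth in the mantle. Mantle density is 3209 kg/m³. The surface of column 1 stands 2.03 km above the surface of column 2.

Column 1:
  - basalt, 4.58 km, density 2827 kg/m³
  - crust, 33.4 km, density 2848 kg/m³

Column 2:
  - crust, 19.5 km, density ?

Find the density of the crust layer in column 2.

Take the compensation level at the base of the deeper column (depth z_c below the surface of column 1) and equate Σ ρ_i t_i down to z_c; mantle fills any gap and the z_c terms cancel.
Column 1: 4.58×2827 + 33.4×2848 + (z_c − 37.98)×3209
Column 2: 2.03×0 + 19.5×ρ + (z_c − 2.03 − 19.5)×3209
The z_c×3209 term appears on both sides and cancels. Collect the known terms of each column as K = Σ(ρt)_known − 3209 × (depth of known layers): K_1 = 108070.86 − 3209×37.98 = −13806.96; K_2 = 0 − 3209×(2.03 + 19.5) = −69089.77.
Balance: K_1 = K_2 + 19.5×ρ, so ρ = (K_1 − K_2)/19.5 = 55282.8/19.5 = 2840 kg/m³.

2840 kg/m³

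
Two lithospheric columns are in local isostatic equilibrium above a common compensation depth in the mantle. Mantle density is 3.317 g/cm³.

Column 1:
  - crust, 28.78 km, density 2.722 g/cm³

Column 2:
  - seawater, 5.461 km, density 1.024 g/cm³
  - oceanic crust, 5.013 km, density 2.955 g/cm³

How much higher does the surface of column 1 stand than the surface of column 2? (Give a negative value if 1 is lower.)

0.84 km

For any compensation level in the mantle, the mantle terms cancel and isostasy reduces to e = (Σt_1 − Σt_2) − (Σ(ρt)_1 − Σ(ρt)_2) / ρ_m.
Σt_1 = 28.78 km; Σt_2 = 10.474 km; Σ(ρt)_1 = 78.33916; Σ(ρt)_2 = 20.405479 (in km·g/cm³).
e = (28.78 − 10.474) − (78.33916 − 20.405479) / 3.317 = 0.84 km.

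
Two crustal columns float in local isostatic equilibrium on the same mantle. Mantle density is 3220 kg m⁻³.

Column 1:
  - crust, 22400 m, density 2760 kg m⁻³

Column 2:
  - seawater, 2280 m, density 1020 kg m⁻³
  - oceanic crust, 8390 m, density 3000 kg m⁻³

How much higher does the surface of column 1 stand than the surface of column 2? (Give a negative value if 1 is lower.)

1070 m

For any compensation level in the mantle, the mantle terms cancel and isostasy reduces to e = (Σt_1 − Σt_2) − (Σ(ρt)_1 − Σ(ρt)_2) / ρ_m.
Σt_1 = 22400 m; Σt_2 = 10670 m; Σ(ρt)_1 = 61824000; Σ(ρt)_2 = 27495600 (in m·kg m⁻³).
e = (22400 − 10670) − (61824000 − 27495600) / 3220 = 1070 m.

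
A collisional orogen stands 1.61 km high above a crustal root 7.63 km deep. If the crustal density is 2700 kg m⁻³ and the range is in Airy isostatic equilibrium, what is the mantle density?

3270 kg m⁻³

Airy balance: ρ_c h = (ρ_m − ρ_c) r → ρ_m = ρ_c (1 + h/r).
ρ_m = 2700 × (1 + 1.61 km/7.63 km) = 3270 kg m⁻³.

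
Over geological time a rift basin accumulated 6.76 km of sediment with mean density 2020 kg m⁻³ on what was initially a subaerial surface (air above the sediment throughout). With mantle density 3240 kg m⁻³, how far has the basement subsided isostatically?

Subaerial load: s = t ρ_sed / ρ_m = 6.76 km × 2020/3240 = 4.21 km.

4.21 km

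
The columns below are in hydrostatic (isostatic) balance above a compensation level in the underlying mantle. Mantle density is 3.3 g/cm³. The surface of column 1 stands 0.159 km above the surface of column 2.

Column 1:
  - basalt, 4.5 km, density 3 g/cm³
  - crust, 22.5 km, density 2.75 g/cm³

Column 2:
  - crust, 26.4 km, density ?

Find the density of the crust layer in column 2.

2.8 g/cm³

Take the compensation level at the base of the deeper column (depth z_c below the surface of column 1) and equate Σ ρ_i t_i down to z_c; mantle fills any gap and the z_c terms cancel.
Column 1: 4.5×3 + 22.5×2.75 + (z_c − 27)×3.3
Column 2: 0.159×0 + 26.4×ρ + (z_c − 0.159 − 26.4)×3.3
The z_c×3.3 term appears on both sides and cancels. Collect the known terms of each column as K = Σ(ρt)_known − 3.3 × (depth of known layers): K_1 = 75.375 − 3.3×27 = −13.725; K_2 = 0 − 3.3×(0.159 + 26.4) = −87.6447.
Balance: K_1 = K_2 + 26.4×ρ, so ρ = (K_1 − K_2)/26.4 = 73.9197/26.4 = 2.8 g/cm³.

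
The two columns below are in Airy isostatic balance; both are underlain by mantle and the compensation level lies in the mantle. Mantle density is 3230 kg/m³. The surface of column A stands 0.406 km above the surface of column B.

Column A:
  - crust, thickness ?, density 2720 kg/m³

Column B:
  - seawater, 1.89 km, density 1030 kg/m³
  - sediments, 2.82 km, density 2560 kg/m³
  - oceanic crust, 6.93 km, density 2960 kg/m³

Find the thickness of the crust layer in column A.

Take the compensation level at the base of the deeper column (depth z_c below the surface of column A) and equate Σ ρ_i t_i down to z_c; mantle fills any gap and the z_c terms cancel.
Column A: x×2720 + (z_c − 0 − x)×3230
Column B: 0.406×0 + 1.89×1030 + 2.82×2560 + 6.93×2960 + (z_c − 0.406 − 11.64)×3230
The z_c×3230 term appears on both sides and cancels. Collect the known terms of each column as K = Σ(ρt)_known − 3230 × (depth of known layers): K_A = 0 − 3230×0 = 0; K_B = 29678.7 − 3230×(0.406 + 11.64) = −9229.88.
Balance: K_A − x×(3230 − 2720) = K_B, so x = (K_A − K_B)/(3230 − 2720) = 9229.88/510 = 18.1 km.

18.1 km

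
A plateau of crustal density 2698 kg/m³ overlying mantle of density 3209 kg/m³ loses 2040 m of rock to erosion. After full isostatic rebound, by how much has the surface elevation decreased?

Rebound u = e ρ_c/ρ_m = 2040 m × 2698/3209 = 1715 m.
Net surface drop = e − u = 2040 m − 1715 m = e (ρ_m − ρ_c)/ρ_m = 325 m.

325 m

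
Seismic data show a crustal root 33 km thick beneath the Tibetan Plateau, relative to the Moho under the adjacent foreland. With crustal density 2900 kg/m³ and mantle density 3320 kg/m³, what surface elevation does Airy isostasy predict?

In Airy isostatic equilibrium: ρ_c h = (ρ_m − ρ_c) r.
h = r (ρ_m − ρ_c) / ρ_c = 33 km × (3320 − 2900) / 2900 = 4.78 km.

4.78 km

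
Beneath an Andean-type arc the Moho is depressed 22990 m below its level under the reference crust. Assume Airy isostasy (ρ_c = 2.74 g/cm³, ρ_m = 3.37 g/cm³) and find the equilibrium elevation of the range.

Balancing pressure at the compensation depth: ρ_c h = (ρ_m − ρ_c) r.
h = r (ρ_m − ρ_c) / ρ_c = 22990 m × (3.37 − 2.74) / 2.74 = 5290 m.

5290 m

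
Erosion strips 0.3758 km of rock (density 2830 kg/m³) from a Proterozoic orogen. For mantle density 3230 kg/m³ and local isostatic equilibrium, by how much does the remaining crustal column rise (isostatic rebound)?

0.329 km

Unloading: uplift u = e ρ_c/ρ_m = 0.3758 km × 2830/3230 = 0.329 km.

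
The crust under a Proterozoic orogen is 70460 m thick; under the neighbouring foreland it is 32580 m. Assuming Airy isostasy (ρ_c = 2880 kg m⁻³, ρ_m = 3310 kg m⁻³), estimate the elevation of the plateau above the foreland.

4920 m

Excess crust Δ = 70460 m − 32580 m = 37880 m, split between elevation h and root r with h + r = Δ.
Airy balance ρ_c h = (ρ_m − ρ_c) r gives r = h ρ_c/(ρ_m − ρ_c), so h (1 + ρ_c/(ρ_m − ρ_c)) = Δ, i.e. h = Δ (ρ_m − ρ_c)/ρ_m.
h = 37880 m × 430/3310 = 4920 m.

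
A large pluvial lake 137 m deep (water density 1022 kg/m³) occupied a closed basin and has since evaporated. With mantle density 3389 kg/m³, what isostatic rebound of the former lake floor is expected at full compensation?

u = d ρ_w/ρ_m = 137 m × 1022/3389 = 41.3 m.

41.3 m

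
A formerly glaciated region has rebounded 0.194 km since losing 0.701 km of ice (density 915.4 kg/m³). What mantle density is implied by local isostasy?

ρ_m = ρ_ice t / u = 915.4 × 0.701 km/0.194 km = 3310 kg/m³.

3310 kg/m³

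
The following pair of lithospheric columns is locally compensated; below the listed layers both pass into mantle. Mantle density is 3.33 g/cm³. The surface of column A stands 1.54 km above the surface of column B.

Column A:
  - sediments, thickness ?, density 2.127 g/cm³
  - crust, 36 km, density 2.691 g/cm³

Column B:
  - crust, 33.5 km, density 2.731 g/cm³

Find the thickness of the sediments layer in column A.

1.82 km

Take the compensation level at the base of the deeper column (depth z_c below the surface of column A) and equate Σ ρ_i t_i down to z_c; mantle fills any gap and the z_c terms cancel.
Column A: x×2.127 + 36×2.691 + (z_c − 36 − x)×3.33
Column B: 1.54×0 + 33.5×2.731 + (z_c − 1.54 − 33.5)×3.33
The z_c×3.33 term appears on both sides and cancels. Collect the known terms of each column as K = Σ(ρt)_known − 3.33 × (depth of known layers): K_A = 96.876 − 3.33×36 = −23.004; K_B = 91.4885 − 3.33×(1.54 + 33.5) = −25.1947.
Balance: K_A − x×(3.33 − 2.127) = K_B, so x = (K_A − K_B)/(3.33 − 2.127) = 2.1907/1.203 = 1.82 km.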